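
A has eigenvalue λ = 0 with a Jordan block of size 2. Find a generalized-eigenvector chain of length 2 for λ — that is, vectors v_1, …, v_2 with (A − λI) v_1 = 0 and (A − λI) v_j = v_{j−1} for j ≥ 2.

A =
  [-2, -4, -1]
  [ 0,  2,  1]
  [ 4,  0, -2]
A Jordan chain for λ = 0 of length 2:
v_1 = (2, -2, 4)ᵀ
v_2 = (1, -1, 0)ᵀ

Let N = A − (0)·I. We want v_2 with N^2 v_2 = 0 but N^1 v_2 ≠ 0; then v_{j-1} := N · v_j for j = 2, …, 2.

Pick v_2 = (1, -1, 0)ᵀ.
Then v_1 = N · v_2 = (2, -2, 4)ᵀ.

Sanity check: (A − (0)·I) v_1 = (0, 0, 0)ᵀ = 0. ✓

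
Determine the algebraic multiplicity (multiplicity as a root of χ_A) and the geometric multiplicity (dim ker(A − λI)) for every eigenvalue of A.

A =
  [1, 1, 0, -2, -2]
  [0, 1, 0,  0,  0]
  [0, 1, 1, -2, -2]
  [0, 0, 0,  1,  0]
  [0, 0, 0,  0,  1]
λ = 1: alg = 5, geom = 4

Step 1 — factor the characteristic polynomial to read off the algebraic multiplicities:
  χ_A(x) = (x - 1)^5

Step 2 — compute geometric multiplicities via the rank-nullity identity g(λ) = n − rank(A − λI):
  rank(A − (1)·I) = 1, so dim ker(A − (1)·I) = n − 1 = 4

Summary:
  λ = 1: algebraic multiplicity = 5, geometric multiplicity = 4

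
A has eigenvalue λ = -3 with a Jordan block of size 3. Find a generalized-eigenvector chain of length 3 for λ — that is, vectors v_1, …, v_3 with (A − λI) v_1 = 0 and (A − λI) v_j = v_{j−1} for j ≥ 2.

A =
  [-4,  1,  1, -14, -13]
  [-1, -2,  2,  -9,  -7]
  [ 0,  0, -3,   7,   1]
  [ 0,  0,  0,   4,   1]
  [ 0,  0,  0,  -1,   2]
A Jordan chain for λ = -3 of length 3:
v_1 = (1, 1, 0, 0, 0)ᵀ
v_2 = (1, 2, 0, 0, 0)ᵀ
v_3 = (0, 0, 1, 0, 0)ᵀ

Let N = A − (-3)·I. We want v_3 with N^3 v_3 = 0 but N^2 v_3 ≠ 0; then v_{j-1} := N · v_j for j = 3, …, 2.

Pick v_3 = (0, 0, 1, 0, 0)ᵀ.
Then v_2 = N · v_3 = (1, 2, 0, 0, 0)ᵀ.
Then v_1 = N · v_2 = (1, 1, 0, 0, 0)ᵀ.

Sanity check: (A − (-3)·I) v_1 = (0, 0, 0, 0, 0)ᵀ = 0. ✓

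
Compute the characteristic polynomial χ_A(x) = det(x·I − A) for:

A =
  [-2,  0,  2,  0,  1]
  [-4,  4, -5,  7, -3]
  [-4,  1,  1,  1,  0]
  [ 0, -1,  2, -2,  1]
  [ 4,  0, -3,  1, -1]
x^5

Expanding det(x·I − A) (e.g. by cofactor expansion or by noting that A is similar to its Jordan form J, which has the same characteristic polynomial as A) gives
  χ_A(x) = x^5
which factors as x^5. The eigenvalues (with algebraic multiplicities) are λ = 0 with multiplicity 5.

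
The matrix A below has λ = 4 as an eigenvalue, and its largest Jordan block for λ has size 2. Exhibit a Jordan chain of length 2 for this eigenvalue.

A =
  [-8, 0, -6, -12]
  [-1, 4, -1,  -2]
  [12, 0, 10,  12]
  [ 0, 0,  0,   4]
A Jordan chain for λ = 4 of length 2:
v_1 = (0, 1, 0, 0)ᵀ
v_2 = (1, 0, -2, 0)ᵀ

Let N = A − (4)·I. We want v_2 with N^2 v_2 = 0 but N^1 v_2 ≠ 0; then v_{j-1} := N · v_j for j = 2, …, 2.

Pick v_2 = (1, 0, -2, 0)ᵀ.
Then v_1 = N · v_2 = (0, 1, 0, 0)ᵀ.

Sanity check: (A − (4)·I) v_1 = (0, 0, 0, 0)ᵀ = 0. ✓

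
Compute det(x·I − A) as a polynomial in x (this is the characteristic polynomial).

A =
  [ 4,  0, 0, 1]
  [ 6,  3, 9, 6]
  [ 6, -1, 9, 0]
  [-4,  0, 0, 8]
x^4 - 24*x^3 + 216*x^2 - 864*x + 1296

Expanding det(x·I − A) (e.g. by cofactor expansion or by noting that A is similar to its Jordan form J, which has the same characteristic polynomial as A) gives
  χ_A(x) = x^4 - 24*x^3 + 216*x^2 - 864*x + 1296
which factors as (x - 6)^4. The eigenvalues (with algebraic multiplicities) are λ = 6 with multiplicity 4.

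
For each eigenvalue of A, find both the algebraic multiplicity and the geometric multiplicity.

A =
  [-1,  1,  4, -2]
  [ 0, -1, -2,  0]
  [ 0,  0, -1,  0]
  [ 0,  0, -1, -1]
λ = -1: alg = 4, geom = 2

Step 1 — factor the characteristic polynomial to read off the algebraic multiplicities:
  χ_A(x) = (x + 1)^4

Step 2 — compute geometric multiplicities via the rank-nullity identity g(λ) = n − rank(A − λI):
  rank(A − (-1)·I) = 2, so dim ker(A − (-1)·I) = n − 2 = 2

Summary:
  λ = -1: algebraic multiplicity = 4, geometric multiplicity = 2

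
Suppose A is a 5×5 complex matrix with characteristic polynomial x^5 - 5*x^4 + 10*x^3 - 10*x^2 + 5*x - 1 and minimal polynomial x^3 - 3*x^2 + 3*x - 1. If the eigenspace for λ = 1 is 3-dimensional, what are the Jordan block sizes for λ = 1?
Block sizes for λ = 1: [3, 1, 1]

Step 1 — from the characteristic polynomial, algebraic multiplicity of λ = 1 is 5. From dim ker(A − (1)·I) = 3, there are exactly 3 Jordan blocks for λ = 1.
Step 2 — from the minimal polynomial, the factor (x − 1)^3 tells us the largest block for λ = 1 has size 3.
Step 3 — with total size 5, 3 blocks, and largest block 3, the block sizes (in nonincreasing order) are [3, 1, 1].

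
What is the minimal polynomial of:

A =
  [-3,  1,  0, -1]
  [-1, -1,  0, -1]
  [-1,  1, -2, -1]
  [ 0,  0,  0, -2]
x^2 + 4*x + 4

The characteristic polynomial is χ_A(x) = (x + 2)^4, so the eigenvalues are known. The minimal polynomial is
  m_A(x) = Π_λ (x − λ)^{k_λ}
where k_λ is the size of the *largest* Jordan block for λ (equivalently, the smallest k with (A − λI)^k v = 0 for every generalised eigenvector v of λ).

  λ = -2: largest Jordan block has size 2, contributing (x + 2)^2

So m_A(x) = (x + 2)^2 = x^2 + 4*x + 4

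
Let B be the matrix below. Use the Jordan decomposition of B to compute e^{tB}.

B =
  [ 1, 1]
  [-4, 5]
e^{tB} =
  [-2*t*exp(3*t) + exp(3*t), t*exp(3*t)]
  [-4*t*exp(3*t), 2*t*exp(3*t) + exp(3*t)]

Strategy: write B = P · J · P⁻¹ where J is a Jordan canonical form, so e^{tB} = P · e^{tJ} · P⁻¹, and e^{tJ} can be computed block-by-block.

B has Jordan form
J =
  [3, 1]
  [0, 3]
(up to reordering of blocks).

Per-block formulas:
  For a 2×2 Jordan block J_2(3): exp(t · J_2(3)) = e^(3t)·(I + t·N), where N is the 2×2 nilpotent shift.

After assembling e^{tJ} and conjugating by P, we get:

e^{tB} =
  [-2*t*exp(3*t) + exp(3*t), t*exp(3*t)]
  [-4*t*exp(3*t), 2*t*exp(3*t) + exp(3*t)]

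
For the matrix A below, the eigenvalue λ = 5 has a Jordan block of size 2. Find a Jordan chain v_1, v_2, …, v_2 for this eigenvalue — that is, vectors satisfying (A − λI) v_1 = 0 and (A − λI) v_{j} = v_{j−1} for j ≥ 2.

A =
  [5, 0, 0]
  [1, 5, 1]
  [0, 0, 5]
A Jordan chain for λ = 5 of length 2:
v_1 = (0, 1, 0)ᵀ
v_2 = (1, 0, 0)ᵀ

Let N = A − (5)·I. We want v_2 with N^2 v_2 = 0 but N^1 v_2 ≠ 0; then v_{j-1} := N · v_j for j = 2, …, 2.

Pick v_2 = (1, 0, 0)ᵀ.
Then v_1 = N · v_2 = (0, 1, 0)ᵀ.

Sanity check: (A − (5)·I) v_1 = (0, 0, 0)ᵀ = 0. ✓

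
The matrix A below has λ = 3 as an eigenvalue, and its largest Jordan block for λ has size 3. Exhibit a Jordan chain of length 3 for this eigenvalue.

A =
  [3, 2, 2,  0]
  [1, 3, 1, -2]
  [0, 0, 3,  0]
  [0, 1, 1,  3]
A Jordan chain for λ = 3 of length 3:
v_1 = (2, 0, 0, 1)ᵀ
v_2 = (0, 1, 0, 0)ᵀ
v_3 = (1, 0, 0, 0)ᵀ

Let N = A − (3)·I. We want v_3 with N^3 v_3 = 0 but N^2 v_3 ≠ 0; then v_{j-1} := N · v_j for j = 3, …, 2.

Pick v_3 = (1, 0, 0, 0)ᵀ.
Then v_2 = N · v_3 = (0, 1, 0, 0)ᵀ.
Then v_1 = N · v_2 = (2, 0, 0, 1)ᵀ.

Sanity check: (A − (3)·I) v_1 = (0, 0, 0, 0)ᵀ = 0. ✓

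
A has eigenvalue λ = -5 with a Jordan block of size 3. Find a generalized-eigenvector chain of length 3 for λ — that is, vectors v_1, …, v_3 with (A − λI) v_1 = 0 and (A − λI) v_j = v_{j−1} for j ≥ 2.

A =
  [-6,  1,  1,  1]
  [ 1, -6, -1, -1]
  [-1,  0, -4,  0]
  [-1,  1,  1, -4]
A Jordan chain for λ = -5 of length 3:
v_1 = (-1, 1, -1, -1)ᵀ
v_2 = (1, -1, 0, 1)ᵀ
v_3 = (0, 1, 0, 0)ᵀ

Let N = A − (-5)·I. We want v_3 with N^3 v_3 = 0 but N^2 v_3 ≠ 0; then v_{j-1} := N · v_j for j = 3, …, 2.

Pick v_3 = (0, 1, 0, 0)ᵀ.
Then v_2 = N · v_3 = (1, -1, 0, 1)ᵀ.
Then v_1 = N · v_2 = (-1, 1, -1, -1)ᵀ.

Sanity check: (A − (-5)·I) v_1 = (0, 0, 0, 0)ᵀ = 0. ✓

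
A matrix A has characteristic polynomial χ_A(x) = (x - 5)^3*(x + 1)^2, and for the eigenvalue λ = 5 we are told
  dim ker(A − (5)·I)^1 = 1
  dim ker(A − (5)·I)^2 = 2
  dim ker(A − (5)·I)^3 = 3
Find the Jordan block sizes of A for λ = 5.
Block sizes for λ = 5: [3]

From the dimensions of kernels of powers, the number of Jordan blocks of size at least j is d_j − d_{j−1} where d_j = dim ker(N^j) (with d_0 = 0). Computing the differences gives [1, 1, 1].
The number of blocks of size exactly k is (#blocks of size ≥ k) − (#blocks of size ≥ k + 1), so the partition is: 1 block(s) of size 3.
In nonincreasing order the block sizes are [3].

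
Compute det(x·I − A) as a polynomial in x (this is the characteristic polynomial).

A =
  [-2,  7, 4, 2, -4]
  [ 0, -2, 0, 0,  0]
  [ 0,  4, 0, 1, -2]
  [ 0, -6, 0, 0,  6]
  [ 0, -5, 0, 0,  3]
x^5 + x^4 - 8*x^3 - 12*x^2

Expanding det(x·I − A) (e.g. by cofactor expansion or by noting that A is similar to its Jordan form J, which has the same characteristic polynomial as A) gives
  χ_A(x) = x^5 + x^4 - 8*x^3 - 12*x^2
which factors as x^2*(x - 3)*(x + 2)^2. The eigenvalues (with algebraic multiplicities) are λ = -2 with multiplicity 2, λ = 0 with multiplicity 2, λ = 3 with multiplicity 1.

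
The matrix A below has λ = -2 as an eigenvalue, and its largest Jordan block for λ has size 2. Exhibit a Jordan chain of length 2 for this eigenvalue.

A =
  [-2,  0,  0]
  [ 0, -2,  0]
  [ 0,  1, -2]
A Jordan chain for λ = -2 of length 2:
v_1 = (0, 0, 1)ᵀ
v_2 = (0, 1, 0)ᵀ

Let N = A − (-2)·I. We want v_2 with N^2 v_2 = 0 but N^1 v_2 ≠ 0; then v_{j-1} := N · v_j for j = 2, …, 2.

Pick v_2 = (0, 1, 0)ᵀ.
Then v_1 = N · v_2 = (0, 0, 1)ᵀ.

Sanity check: (A − (-2)·I) v_1 = (0, 0, 0)ᵀ = 0. ✓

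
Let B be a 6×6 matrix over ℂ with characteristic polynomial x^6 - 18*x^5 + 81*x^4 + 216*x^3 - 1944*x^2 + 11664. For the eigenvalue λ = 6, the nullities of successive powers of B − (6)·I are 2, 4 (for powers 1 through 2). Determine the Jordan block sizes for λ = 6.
Block sizes for λ = 6: [2, 2]

From the dimensions of kernels of powers, the number of Jordan blocks of size at least j is d_j − d_{j−1} where d_j = dim ker(N^j) (with d_0 = 0). Computing the differences gives [2, 2].
The number of blocks of size exactly k is (#blocks of size ≥ k) − (#blocks of size ≥ k + 1), so the partition is: 2 block(s) of size 2.
In nonincreasing order the block sizes are [2, 2].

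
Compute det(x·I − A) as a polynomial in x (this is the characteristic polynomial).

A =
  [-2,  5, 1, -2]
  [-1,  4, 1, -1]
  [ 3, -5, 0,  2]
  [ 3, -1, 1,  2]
x^4 - 4*x^3 + 6*x^2 - 4*x + 1

Expanding det(x·I − A) (e.g. by cofactor expansion or by noting that A is similar to its Jordan form J, which has the same characteristic polynomial as A) gives
  χ_A(x) = x^4 - 4*x^3 + 6*x^2 - 4*x + 1
which factors as (x - 1)^4. The eigenvalues (with algebraic multiplicities) are λ = 1 with multiplicity 4.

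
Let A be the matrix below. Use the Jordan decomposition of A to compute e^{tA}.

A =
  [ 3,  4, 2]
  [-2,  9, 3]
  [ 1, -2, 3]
e^{tA} =
  [-t^2*exp(5*t) - 2*t*exp(5*t) + exp(5*t), 2*t^2*exp(5*t) + 4*t*exp(5*t), 2*t^2*exp(5*t) + 2*t*exp(5*t)]
  [-t^2*exp(5*t)/2 - 2*t*exp(5*t), t^2*exp(5*t) + 4*t*exp(5*t) + exp(5*t), t^2*exp(5*t) + 3*t*exp(5*t)]
  [t*exp(5*t), -2*t*exp(5*t), -2*t*exp(5*t) + exp(5*t)]

Strategy: write A = P · J · P⁻¹ where J is a Jordan canonical form, so e^{tA} = P · e^{tJ} · P⁻¹, and e^{tJ} can be computed block-by-block.

A has Jordan form
J =
  [5, 1, 0]
  [0, 5, 1]
  [0, 0, 5]
(up to reordering of blocks).

Per-block formulas:
  For a 3×3 Jordan block J_3(5): exp(t · J_3(5)) = e^(5t)·(I + t·N + (t^2/2)·N^2), where N is the 3×3 nilpotent shift.

After assembling e^{tJ} and conjugating by P, we get:

e^{tA} =
  [-t^2*exp(5*t) - 2*t*exp(5*t) + exp(5*t), 2*t^2*exp(5*t) + 4*t*exp(5*t), 2*t^2*exp(5*t) + 2*t*exp(5*t)]
  [-t^2*exp(5*t)/2 - 2*t*exp(5*t), t^2*exp(5*t) + 4*t*exp(5*t) + exp(5*t), t^2*exp(5*t) + 3*t*exp(5*t)]
  [t*exp(5*t), -2*t*exp(5*t), -2*t*exp(5*t) + exp(5*t)]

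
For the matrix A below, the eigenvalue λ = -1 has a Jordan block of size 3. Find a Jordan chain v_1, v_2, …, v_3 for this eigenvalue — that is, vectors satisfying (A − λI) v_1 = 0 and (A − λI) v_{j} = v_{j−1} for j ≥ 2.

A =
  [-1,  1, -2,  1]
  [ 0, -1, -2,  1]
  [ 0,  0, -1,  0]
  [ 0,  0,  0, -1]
A Jordan chain for λ = -1 of length 3:
v_1 = (-2, 0, 0, 0)ᵀ
v_2 = (-2, -2, 0, 0)ᵀ
v_3 = (0, 0, 1, 0)ᵀ

Let N = A − (-1)·I. We want v_3 with N^3 v_3 = 0 but N^2 v_3 ≠ 0; then v_{j-1} := N · v_j for j = 3, …, 2.

Pick v_3 = (0, 0, 1, 0)ᵀ.
Then v_2 = N · v_3 = (-2, -2, 0, 0)ᵀ.
Then v_1 = N · v_2 = (-2, 0, 0, 0)ᵀ.

Sanity check: (A − (-1)·I) v_1 = (0, 0, 0, 0)ᵀ = 0. ✓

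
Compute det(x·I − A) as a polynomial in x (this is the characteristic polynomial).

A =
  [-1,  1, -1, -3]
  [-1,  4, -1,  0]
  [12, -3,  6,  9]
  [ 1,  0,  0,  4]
x^4 - 13*x^3 + 63*x^2 - 135*x + 108

Expanding det(x·I − A) (e.g. by cofactor expansion or by noting that A is similar to its Jordan form J, which has the same characteristic polynomial as A) gives
  χ_A(x) = x^4 - 13*x^3 + 63*x^2 - 135*x + 108
which factors as (x - 4)*(x - 3)^3. The eigenvalues (with algebraic multiplicities) are λ = 3 with multiplicity 3, λ = 4 with multiplicity 1.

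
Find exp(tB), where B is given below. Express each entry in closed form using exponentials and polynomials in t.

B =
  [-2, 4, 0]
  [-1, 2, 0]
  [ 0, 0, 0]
e^{tB} =
  [1 - 2*t, 4*t, 0]
  [-t, 2*t + 1, 0]
  [0, 0, 1]

Strategy: write B = P · J · P⁻¹ where J is a Jordan canonical form, so e^{tB} = P · e^{tJ} · P⁻¹, and e^{tJ} can be computed block-by-block.

B has Jordan form
J =
  [0, 1, 0]
  [0, 0, 0]
  [0, 0, 0]
(up to reordering of blocks).

Per-block formulas:
  For a 1×1 block at λ = 0: exp(t · [0]) = [e^(0t)].
  For a 2×2 Jordan block J_2(0): exp(t · J_2(0)) = e^(0t)·(I + t·N), where N is the 2×2 nilpotent shift.

After assembling e^{tJ} and conjugating by P, we get:

e^{tB} =
  [1 - 2*t, 4*t, 0]
  [-t, 2*t + 1, 0]
  [0, 0, 1]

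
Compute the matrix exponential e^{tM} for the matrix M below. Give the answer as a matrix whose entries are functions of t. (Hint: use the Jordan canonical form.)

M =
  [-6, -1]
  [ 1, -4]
e^{tM} =
  [-t*exp(-5*t) + exp(-5*t), -t*exp(-5*t)]
  [t*exp(-5*t), t*exp(-5*t) + exp(-5*t)]

Strategy: write M = P · J · P⁻¹ where J is a Jordan canonical form, so e^{tM} = P · e^{tJ} · P⁻¹, and e^{tJ} can be computed block-by-block.

M has Jordan form
J =
  [-5,  1]
  [ 0, -5]
(up to reordering of blocks).

Per-block formulas:
  For a 2×2 Jordan block J_2(-5): exp(t · J_2(-5)) = e^(-5t)·(I + t·N), where N is the 2×2 nilpotent shift.

After assembling e^{tJ} and conjugating by P, we get:

e^{tM} =
  [-t*exp(-5*t) + exp(-5*t), -t*exp(-5*t)]
  [t*exp(-5*t), t*exp(-5*t) + exp(-5*t)]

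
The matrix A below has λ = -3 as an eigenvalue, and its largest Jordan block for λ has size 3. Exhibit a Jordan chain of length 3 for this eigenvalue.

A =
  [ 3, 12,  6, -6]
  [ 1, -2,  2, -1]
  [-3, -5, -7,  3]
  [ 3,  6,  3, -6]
A Jordan chain for λ = -3 of length 3:
v_1 = (12, -2, -2, 6)ᵀ
v_2 = (6, 1, -3, 3)ᵀ
v_3 = (1, 0, 0, 0)ᵀ

Let N = A − (-3)·I. We want v_3 with N^3 v_3 = 0 but N^2 v_3 ≠ 0; then v_{j-1} := N · v_j for j = 3, …, 2.

Pick v_3 = (1, 0, 0, 0)ᵀ.
Then v_2 = N · v_3 = (6, 1, -3, 3)ᵀ.
Then v_1 = N · v_2 = (12, -2, -2, 6)ᵀ.

Sanity check: (A − (-3)·I) v_1 = (0, 0, 0, 0)ᵀ = 0. ✓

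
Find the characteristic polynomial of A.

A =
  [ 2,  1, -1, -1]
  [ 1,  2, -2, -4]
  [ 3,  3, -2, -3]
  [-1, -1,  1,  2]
x^4 - 4*x^3 + 6*x^2 - 4*x + 1

Expanding det(x·I − A) (e.g. by cofactor expansion or by noting that A is similar to its Jordan form J, which has the same characteristic polynomial as A) gives
  χ_A(x) = x^4 - 4*x^3 + 6*x^2 - 4*x + 1
which factors as (x - 1)^4. The eigenvalues (with algebraic multiplicities) are λ = 1 with multiplicity 4.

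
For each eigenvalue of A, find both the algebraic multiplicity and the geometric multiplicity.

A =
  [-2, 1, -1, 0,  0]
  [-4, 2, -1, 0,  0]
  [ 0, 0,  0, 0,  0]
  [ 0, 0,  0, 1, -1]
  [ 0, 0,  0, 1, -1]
λ = 0: alg = 5, geom = 2

Step 1 — factor the characteristic polynomial to read off the algebraic multiplicities:
  χ_A(x) = x^5

Step 2 — compute geometric multiplicities via the rank-nullity identity g(λ) = n − rank(A − λI):
  rank(A − (0)·I) = 3, so dim ker(A − (0)·I) = n − 3 = 2

Summary:
  λ = 0: algebraic multiplicity = 5, geometric multiplicity = 2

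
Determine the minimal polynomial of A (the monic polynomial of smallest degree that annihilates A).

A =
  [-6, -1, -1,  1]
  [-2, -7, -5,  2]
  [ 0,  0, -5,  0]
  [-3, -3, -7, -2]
x^3 + 15*x^2 + 75*x + 125

The characteristic polynomial is χ_A(x) = (x + 5)^4, so the eigenvalues are known. The minimal polynomial is
  m_A(x) = Π_λ (x − λ)^{k_λ}
where k_λ is the size of the *largest* Jordan block for λ (equivalently, the smallest k with (A − λI)^k v = 0 for every generalised eigenvector v of λ).

  λ = -5: largest Jordan block has size 3, contributing (x + 5)^3

So m_A(x) = (x + 5)^3 = x^3 + 15*x^2 + 75*x + 125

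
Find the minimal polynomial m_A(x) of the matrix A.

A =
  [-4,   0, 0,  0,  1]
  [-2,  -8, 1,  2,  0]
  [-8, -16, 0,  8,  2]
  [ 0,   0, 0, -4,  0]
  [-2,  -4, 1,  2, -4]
x^3 + 12*x^2 + 48*x + 64

The characteristic polynomial is χ_A(x) = (x + 4)^5, so the eigenvalues are known. The minimal polynomial is
  m_A(x) = Π_λ (x − λ)^{k_λ}
where k_λ is the size of the *largest* Jordan block for λ (equivalently, the smallest k with (A − λI)^k v = 0 for every generalised eigenvector v of λ).

  λ = -4: largest Jordan block has size 3, contributing (x + 4)^3

So m_A(x) = (x + 4)^3 = x^3 + 12*x^2 + 48*x + 64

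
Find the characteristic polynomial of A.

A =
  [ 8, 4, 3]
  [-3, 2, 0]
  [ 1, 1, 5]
x^3 - 15*x^2 + 75*x - 125

Expanding det(x·I − A) (e.g. by cofactor expansion or by noting that A is similar to its Jordan form J, which has the same characteristic polynomial as A) gives
  χ_A(x) = x^3 - 15*x^2 + 75*x - 125
which factors as (x - 5)^3. The eigenvalues (with algebraic multiplicities) are λ = 5 with multiplicity 3.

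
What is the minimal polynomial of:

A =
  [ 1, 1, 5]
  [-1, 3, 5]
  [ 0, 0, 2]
x^2 - 4*x + 4

The characteristic polynomial is χ_A(x) = (x - 2)^3, so the eigenvalues are known. The minimal polynomial is
  m_A(x) = Π_λ (x − λ)^{k_λ}
where k_λ is the size of the *largest* Jordan block for λ (equivalently, the smallest k with (A − λI)^k v = 0 for every generalised eigenvector v of λ).

  λ = 2: largest Jordan block has size 2, contributing (x − 2)^2

So m_A(x) = (x - 2)^2 = x^2 - 4*x + 4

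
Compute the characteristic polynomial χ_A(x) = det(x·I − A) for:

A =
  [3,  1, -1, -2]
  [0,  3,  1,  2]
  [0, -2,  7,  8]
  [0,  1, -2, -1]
x^4 - 12*x^3 + 54*x^2 - 108*x + 81

Expanding det(x·I − A) (e.g. by cofactor expansion or by noting that A is similar to its Jordan form J, which has the same characteristic polynomial as A) gives
  χ_A(x) = x^4 - 12*x^3 + 54*x^2 - 108*x + 81
which factors as (x - 3)^4. The eigenvalues (with algebraic multiplicities) are λ = 3 with multiplicity 4.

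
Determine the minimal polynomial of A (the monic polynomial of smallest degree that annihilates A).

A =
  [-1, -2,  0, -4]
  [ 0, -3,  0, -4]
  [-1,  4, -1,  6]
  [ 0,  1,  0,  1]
x^2 + 2*x + 1

The characteristic polynomial is χ_A(x) = (x + 1)^4, so the eigenvalues are known. The minimal polynomial is
  m_A(x) = Π_λ (x − λ)^{k_λ}
where k_λ is the size of the *largest* Jordan block for λ (equivalently, the smallest k with (A − λI)^k v = 0 for every generalised eigenvector v of λ).

  λ = -1: largest Jordan block has size 2, contributing (x + 1)^2

So m_A(x) = (x + 1)^2 = x^2 + 2*x + 1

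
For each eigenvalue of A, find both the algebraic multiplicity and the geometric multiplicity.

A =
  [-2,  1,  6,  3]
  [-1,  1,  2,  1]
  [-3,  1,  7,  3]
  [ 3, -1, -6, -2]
λ = 1: alg = 4, geom = 2

Step 1 — factor the characteristic polynomial to read off the algebraic multiplicities:
  χ_A(x) = (x - 1)^4

Step 2 — compute geometric multiplicities via the rank-nullity identity g(λ) = n − rank(A − λI):
  rank(A − (1)·I) = 2, so dim ker(A − (1)·I) = n − 2 = 2

Summary:
  λ = 1: algebraic multiplicity = 4, geometric multiplicity = 2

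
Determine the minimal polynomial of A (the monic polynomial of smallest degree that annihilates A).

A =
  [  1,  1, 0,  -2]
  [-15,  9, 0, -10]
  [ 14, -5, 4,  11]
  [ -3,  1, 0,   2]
x^2 - 8*x + 16

The characteristic polynomial is χ_A(x) = (x - 4)^4, so the eigenvalues are known. The minimal polynomial is
  m_A(x) = Π_λ (x − λ)^{k_λ}
where k_λ is the size of the *largest* Jordan block for λ (equivalently, the smallest k with (A − λI)^k v = 0 for every generalised eigenvector v of λ).

  λ = 4: largest Jordan block has size 2, contributing (x − 4)^2

So m_A(x) = (x - 4)^2 = x^2 - 8*x + 16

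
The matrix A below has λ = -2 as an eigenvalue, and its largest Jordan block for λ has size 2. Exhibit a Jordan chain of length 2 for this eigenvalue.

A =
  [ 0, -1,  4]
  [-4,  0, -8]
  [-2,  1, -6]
A Jordan chain for λ = -2 of length 2:
v_1 = (2, -4, -2)ᵀ
v_2 = (1, 0, 0)ᵀ

Let N = A − (-2)·I. We want v_2 with N^2 v_2 = 0 but N^1 v_2 ≠ 0; then v_{j-1} := N · v_j for j = 2, …, 2.

Pick v_2 = (1, 0, 0)ᵀ.
Then v_1 = N · v_2 = (2, -4, -2)ᵀ.

Sanity check: (A − (-2)·I) v_1 = (0, 0, 0)ᵀ = 0. ✓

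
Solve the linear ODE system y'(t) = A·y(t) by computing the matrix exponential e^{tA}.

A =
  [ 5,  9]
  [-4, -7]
e^{tA} =
  [6*t*exp(-t) + exp(-t), 9*t*exp(-t)]
  [-4*t*exp(-t), -6*t*exp(-t) + exp(-t)]

Strategy: write A = P · J · P⁻¹ where J is a Jordan canonical form, so e^{tA} = P · e^{tJ} · P⁻¹, and e^{tJ} can be computed block-by-block.

A has Jordan form
J =
  [-1,  1]
  [ 0, -1]
(up to reordering of blocks).

Per-block formulas:
  For a 2×2 Jordan block J_2(-1): exp(t · J_2(-1)) = e^(-1t)·(I + t·N), where N is the 2×2 nilpotent shift.

After assembling e^{tJ} and conjugating by P, we get:

e^{tA} =
  [6*t*exp(-t) + exp(-t), 9*t*exp(-t)]
  [-4*t*exp(-t), -6*t*exp(-t) + exp(-t)]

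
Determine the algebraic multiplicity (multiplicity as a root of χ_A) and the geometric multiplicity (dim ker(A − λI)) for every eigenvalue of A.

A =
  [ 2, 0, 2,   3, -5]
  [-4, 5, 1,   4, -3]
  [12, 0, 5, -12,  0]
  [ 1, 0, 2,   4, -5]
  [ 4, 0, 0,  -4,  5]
λ = 1: alg = 1, geom = 1; λ = 5: alg = 4, geom = 2

Step 1 — factor the characteristic polynomial to read off the algebraic multiplicities:
  χ_A(x) = (x - 5)^4*(x - 1)

Step 2 — compute geometric multiplicities via the rank-nullity identity g(λ) = n − rank(A − λI):
  rank(A − (1)·I) = 4, so dim ker(A − (1)·I) = n − 4 = 1
  rank(A − (5)·I) = 3, so dim ker(A − (5)·I) = n − 3 = 2

Summary:
  λ = 1: algebraic multiplicity = 1, geometric multiplicity = 1
  λ = 5: algebraic multiplicity = 4, geometric multiplicity = 2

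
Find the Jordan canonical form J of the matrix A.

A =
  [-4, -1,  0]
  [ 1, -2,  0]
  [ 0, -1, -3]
J_3(-3)

The characteristic polynomial is
  det(x·I − A) = x^3 + 9*x^2 + 27*x + 27 = (x + 3)^3

Eigenvalues and multiplicities (the geometric multiplicity of λ is n − rank(A − λI), which equals the number of Jordan blocks for λ):
  λ = -3: algebraic multiplicity = 3, geometric multiplicity = 1

Determining the block sizes for each eigenvalue:
  λ = -3: one block (gm = 1), so the single block has size am = 3 → block sizes [3]

Assembling the blocks gives a Jordan form
J =
  [-3,  1,  0]
  [ 0, -3,  1]
  [ 0,  0, -3]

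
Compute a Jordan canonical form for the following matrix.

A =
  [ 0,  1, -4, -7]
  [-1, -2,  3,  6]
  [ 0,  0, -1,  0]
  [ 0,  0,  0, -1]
J_3(-1) ⊕ J_1(-1)

The characteristic polynomial is
  det(x·I − A) = x^4 + 4*x^3 + 6*x^2 + 4*x + 1 = (x + 1)^4

Eigenvalues and multiplicities (the geometric multiplicity of λ is n − rank(A − λI), which equals the number of Jordan blocks for λ):
  λ = -1: algebraic multiplicity = 4, geometric multiplicity = 2

Determining the block sizes for each eigenvalue:
  λ = -1: with am = 4 and gm = 2, the partition is not yet determined (e.g. several partitions of 4 into 2 parts exist). Let N = A − (-1)·I. Computing rank(N^1) = 2, rank(N^2) = 1, rank(N^3) = 0; the number of blocks of size ≥ j is rank(N^{j−1}) − rank(N^j), giving [2, 1, 1]. So we have 1 block(s) of size 3, 1 block(s) of size 1 → block sizes [3, 1]

Assembling the blocks gives a Jordan form
J =
  [-1,  1,  0,  0]
  [ 0, -1,  1,  0]
  [ 0,  0, -1,  0]
  [ 0,  0,  0, -1]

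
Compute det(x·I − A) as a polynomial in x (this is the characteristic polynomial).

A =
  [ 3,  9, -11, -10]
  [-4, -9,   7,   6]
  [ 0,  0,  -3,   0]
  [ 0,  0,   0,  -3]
x^4 + 12*x^3 + 54*x^2 + 108*x + 81

Expanding det(x·I − A) (e.g. by cofactor expansion or by noting that A is similar to its Jordan form J, which has the same characteristic polynomial as A) gives
  χ_A(x) = x^4 + 12*x^3 + 54*x^2 + 108*x + 81
which factors as (x + 3)^4. The eigenvalues (with algebraic multiplicities) are λ = -3 with multiplicity 4.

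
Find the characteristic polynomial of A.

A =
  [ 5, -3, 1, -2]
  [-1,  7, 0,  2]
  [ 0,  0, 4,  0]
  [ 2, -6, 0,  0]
x^4 - 16*x^3 + 96*x^2 - 256*x + 256

Expanding det(x·I − A) (e.g. by cofactor expansion or by noting that A is similar to its Jordan form J, which has the same characteristic polynomial as A) gives
  χ_A(x) = x^4 - 16*x^3 + 96*x^2 - 256*x + 256
which factors as (x - 4)^4. The eigenvalues (with algebraic multiplicities) are λ = 4 with multiplicity 4.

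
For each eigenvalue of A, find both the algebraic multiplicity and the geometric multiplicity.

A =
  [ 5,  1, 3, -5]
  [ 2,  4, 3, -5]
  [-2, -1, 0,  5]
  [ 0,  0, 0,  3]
λ = 3: alg = 4, geom = 3

Step 1 — factor the characteristic polynomial to read off the algebraic multiplicities:
  χ_A(x) = (x - 3)^4

Step 2 — compute geometric multiplicities via the rank-nullity identity g(λ) = n − rank(A − λI):
  rank(A − (3)·I) = 1, so dim ker(A − (3)·I) = n − 1 = 3

Summary:
  λ = 3: algebraic multiplicity = 4, geometric multiplicity = 3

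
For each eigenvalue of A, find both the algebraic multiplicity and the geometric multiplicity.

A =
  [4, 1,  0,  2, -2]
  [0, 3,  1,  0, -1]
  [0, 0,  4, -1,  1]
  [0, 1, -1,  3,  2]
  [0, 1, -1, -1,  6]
λ = 4: alg = 5, geom = 2

Step 1 — factor the characteristic polynomial to read off the algebraic multiplicities:
  χ_A(x) = (x - 4)^5

Step 2 — compute geometric multiplicities via the rank-nullity identity g(λ) = n − rank(A − λI):
  rank(A − (4)·I) = 3, so dim ker(A − (4)·I) = n − 3 = 2

Summary:
  λ = 4: algebraic multiplicity = 5, geometric multiplicity = 2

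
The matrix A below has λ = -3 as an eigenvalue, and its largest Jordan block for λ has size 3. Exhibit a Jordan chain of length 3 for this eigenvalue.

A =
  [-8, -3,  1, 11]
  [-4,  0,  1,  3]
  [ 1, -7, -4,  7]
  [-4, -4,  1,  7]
A Jordan chain for λ = -3 of length 3:
v_1 = (-6, -3, -6, -3)ᵀ
v_2 = (-5, -4, 1, -4)ᵀ
v_3 = (1, 0, 0, 0)ᵀ

Let N = A − (-3)·I. We want v_3 with N^3 v_3 = 0 but N^2 v_3 ≠ 0; then v_{j-1} := N · v_j for j = 3, …, 2.

Pick v_3 = (1, 0, 0, 0)ᵀ.
Then v_2 = N · v_3 = (-5, -4, 1, -4)ᵀ.
Then v_1 = N · v_2 = (-6, -3, -6, -3)ᵀ.

Sanity check: (A − (-3)·I) v_1 = (0, 0, 0, 0)ᵀ = 0. ✓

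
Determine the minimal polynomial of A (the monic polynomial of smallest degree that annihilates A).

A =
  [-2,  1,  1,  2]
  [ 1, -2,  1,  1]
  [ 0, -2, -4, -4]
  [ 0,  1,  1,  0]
x^3 + 6*x^2 + 12*x + 8

The characteristic polynomial is χ_A(x) = (x + 2)^4, so the eigenvalues are known. The minimal polynomial is
  m_A(x) = Π_λ (x − λ)^{k_λ}
where k_λ is the size of the *largest* Jordan block for λ (equivalently, the smallest k with (A − λI)^k v = 0 for every generalised eigenvector v of λ).

  λ = -2: largest Jordan block has size 3, contributing (x + 2)^3

So m_A(x) = (x + 2)^3 = x^3 + 6*x^2 + 12*x + 8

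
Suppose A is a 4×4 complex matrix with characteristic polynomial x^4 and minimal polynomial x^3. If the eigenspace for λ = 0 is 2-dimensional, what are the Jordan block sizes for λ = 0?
Block sizes for λ = 0: [3, 1]

Step 1 — from the characteristic polynomial, algebraic multiplicity of λ = 0 is 4. From dim ker(A − (0)·I) = 2, there are exactly 2 Jordan blocks for λ = 0.
Step 2 — from the minimal polynomial, the factor (x − 0)^3 tells us the largest block for λ = 0 has size 3.
Step 3 — with total size 4, 2 blocks, and largest block 3, the block sizes (in nonincreasing order) are [3, 1].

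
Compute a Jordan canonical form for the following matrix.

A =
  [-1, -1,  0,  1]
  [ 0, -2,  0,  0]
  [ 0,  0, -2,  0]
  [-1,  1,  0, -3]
J_2(-2) ⊕ J_1(-2) ⊕ J_1(-2)

The characteristic polynomial is
  det(x·I − A) = x^4 + 8*x^3 + 24*x^2 + 32*x + 16 = (x + 2)^4

Eigenvalues and multiplicities (the geometric multiplicity of λ is n − rank(A − λI), which equals the number of Jordan blocks for λ):
  λ = -2: algebraic multiplicity = 4, geometric multiplicity = 3

Determining the block sizes for each eigenvalue:
  λ = -2: 3 blocks summing to 4 forces exactly one block of size 2 and the rest size 1 → block sizes [2, 1, 1]

Assembling the blocks gives a Jordan form
J =
  [-2,  1,  0,  0]
  [ 0, -2,  0,  0]
  [ 0,  0, -2,  0]
  [ 0,  0,  0, -2]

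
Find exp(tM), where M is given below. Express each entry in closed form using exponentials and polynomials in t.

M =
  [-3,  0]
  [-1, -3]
e^{tM} =
  [exp(-3*t), 0]
  [-t*exp(-3*t), exp(-3*t)]

Strategy: write M = P · J · P⁻¹ where J is a Jordan canonical form, so e^{tM} = P · e^{tJ} · P⁻¹, and e^{tJ} can be computed block-by-block.

M has Jordan form
J =
  [-3,  1]
  [ 0, -3]
(up to reordering of blocks).

Per-block formulas:
  For a 2×2 Jordan block J_2(-3): exp(t · J_2(-3)) = e^(-3t)·(I + t·N), where N is the 2×2 nilpotent shift.

After assembling e^{tJ} and conjugating by P, we get:

e^{tM} =
  [exp(-3*t), 0]
  [-t*exp(-3*t), exp(-3*t)]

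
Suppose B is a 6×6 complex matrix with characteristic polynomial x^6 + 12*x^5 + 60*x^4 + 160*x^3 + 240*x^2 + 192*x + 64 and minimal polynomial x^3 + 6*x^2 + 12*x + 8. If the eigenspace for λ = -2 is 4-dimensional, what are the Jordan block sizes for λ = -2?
Block sizes for λ = -2: [3, 1, 1, 1]

Step 1 — from the characteristic polynomial, algebraic multiplicity of λ = -2 is 6. From dim ker(B − (-2)·I) = 4, there are exactly 4 Jordan blocks for λ = -2.
Step 2 — from the minimal polynomial, the factor (x + 2)^3 tells us the largest block for λ = -2 has size 3.
Step 3 — with total size 6, 4 blocks, and largest block 3, the block sizes (in nonincreasing order) are [3, 1, 1, 1].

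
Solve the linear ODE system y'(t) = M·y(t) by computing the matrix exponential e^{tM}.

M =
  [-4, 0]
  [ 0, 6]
e^{tM} =
  [exp(-4*t), 0]
  [0, exp(6*t)]

Strategy: write M = P · J · P⁻¹ where J is a Jordan canonical form, so e^{tM} = P · e^{tJ} · P⁻¹, and e^{tJ} can be computed block-by-block.

M has Jordan form
J =
  [-4, 0]
  [ 0, 6]
(up to reordering of blocks).

Per-block formulas:
  For a 1×1 block at λ = -4: exp(t · [-4]) = [e^(-4t)].
  For a 1×1 block at λ = 6: exp(t · [6]) = [e^(6t)].

After assembling e^{tJ} and conjugating by P, we get:

e^{tM} =
  [exp(-4*t), 0]
  [0, exp(6*t)]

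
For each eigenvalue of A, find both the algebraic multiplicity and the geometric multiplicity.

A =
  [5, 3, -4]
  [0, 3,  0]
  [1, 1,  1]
λ = 3: alg = 3, geom = 1

Step 1 — factor the characteristic polynomial to read off the algebraic multiplicities:
  χ_A(x) = (x - 3)^3

Step 2 — compute geometric multiplicities via the rank-nullity identity g(λ) = n − rank(A − λI):
  rank(A − (3)·I) = 2, so dim ker(A − (3)·I) = n − 2 = 1

Summary:
  λ = 3: algebraic multiplicity = 3, geometric multiplicity = 1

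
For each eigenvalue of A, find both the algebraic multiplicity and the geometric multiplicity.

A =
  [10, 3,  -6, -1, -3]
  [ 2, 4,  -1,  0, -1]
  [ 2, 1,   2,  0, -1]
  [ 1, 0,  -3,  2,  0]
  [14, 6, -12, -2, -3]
λ = 3: alg = 5, geom = 3

Step 1 — factor the characteristic polynomial to read off the algebraic multiplicities:
  χ_A(x) = (x - 3)^5

Step 2 — compute geometric multiplicities via the rank-nullity identity g(λ) = n − rank(A − λI):
  rank(A − (3)·I) = 2, so dim ker(A − (3)·I) = n − 2 = 3

Summary:
  λ = 3: algebraic multiplicity = 5, geometric multiplicity = 3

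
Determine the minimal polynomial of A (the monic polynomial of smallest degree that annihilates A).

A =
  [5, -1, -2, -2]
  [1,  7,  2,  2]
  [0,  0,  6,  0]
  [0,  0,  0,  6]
x^2 - 12*x + 36

The characteristic polynomial is χ_A(x) = (x - 6)^4, so the eigenvalues are known. The minimal polynomial is
  m_A(x) = Π_λ (x − λ)^{k_λ}
where k_λ is the size of the *largest* Jordan block for λ (equivalently, the smallest k with (A − λI)^k v = 0 for every generalised eigenvector v of λ).

  λ = 6: largest Jordan block has size 2, contributing (x − 6)^2

So m_A(x) = (x - 6)^2 = x^2 - 12*x + 36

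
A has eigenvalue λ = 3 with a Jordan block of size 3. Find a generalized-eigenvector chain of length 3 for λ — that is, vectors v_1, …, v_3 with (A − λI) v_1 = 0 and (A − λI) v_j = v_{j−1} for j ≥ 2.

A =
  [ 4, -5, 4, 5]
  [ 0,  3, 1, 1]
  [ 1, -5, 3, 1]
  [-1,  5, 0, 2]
A Jordan chain for λ = 3 of length 3:
v_1 = (-1, 0, -1, 1)ᵀ
v_2 = (4, 1, 0, 0)ᵀ
v_3 = (0, 0, 1, 0)ᵀ

Let N = A − (3)·I. We want v_3 with N^3 v_3 = 0 but N^2 v_3 ≠ 0; then v_{j-1} := N · v_j for j = 3, …, 2.

Pick v_3 = (0, 0, 1, 0)ᵀ.
Then v_2 = N · v_3 = (4, 1, 0, 0)ᵀ.
Then v_1 = N · v_2 = (-1, 0, -1, 1)ᵀ.

Sanity check: (A − (3)·I) v_1 = (0, 0, 0, 0)ᵀ = 0. ✓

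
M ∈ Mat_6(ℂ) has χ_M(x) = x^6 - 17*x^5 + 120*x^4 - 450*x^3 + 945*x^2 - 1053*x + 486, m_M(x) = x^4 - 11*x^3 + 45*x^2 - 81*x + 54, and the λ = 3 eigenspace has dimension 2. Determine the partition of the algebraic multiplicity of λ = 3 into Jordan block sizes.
Block sizes for λ = 3: [3, 2]

Step 1 — from the characteristic polynomial, algebraic multiplicity of λ = 3 is 5. From dim ker(M − (3)·I) = 2, there are exactly 2 Jordan blocks for λ = 3.
Step 2 — from the minimal polynomial, the factor (x − 3)^3 tells us the largest block for λ = 3 has size 3.
Step 3 — with total size 5, 2 blocks, and largest block 3, the block sizes (in nonincreasing order) are [3, 2].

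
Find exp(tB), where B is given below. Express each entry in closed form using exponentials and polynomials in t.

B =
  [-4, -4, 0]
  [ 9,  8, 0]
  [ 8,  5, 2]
e^{tB} =
  [-6*t*exp(2*t) + exp(2*t), -4*t*exp(2*t), 0]
  [9*t*exp(2*t), 6*t*exp(2*t) + exp(2*t), 0]
  [-3*t^2*exp(2*t)/2 + 8*t*exp(2*t), -t^2*exp(2*t) + 5*t*exp(2*t), exp(2*t)]

Strategy: write B = P · J · P⁻¹ where J is a Jordan canonical form, so e^{tB} = P · e^{tJ} · P⁻¹, and e^{tJ} can be computed block-by-block.

B has Jordan form
J =
  [2, 1, 0]
  [0, 2, 1]
  [0, 0, 2]
(up to reordering of blocks).

Per-block formulas:
  For a 3×3 Jordan block J_3(2): exp(t · J_3(2)) = e^(2t)·(I + t·N + (t^2/2)·N^2), where N is the 3×3 nilpotent shift.

After assembling e^{tJ} and conjugating by P, we get:

e^{tB} =
  [-6*t*exp(2*t) + exp(2*t), -4*t*exp(2*t), 0]
  [9*t*exp(2*t), 6*t*exp(2*t) + exp(2*t), 0]
  [-3*t^2*exp(2*t)/2 + 8*t*exp(2*t), -t^2*exp(2*t) + 5*t*exp(2*t), exp(2*t)]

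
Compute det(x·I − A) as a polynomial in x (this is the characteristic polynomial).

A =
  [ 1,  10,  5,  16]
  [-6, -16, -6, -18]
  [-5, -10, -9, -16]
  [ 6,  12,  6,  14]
x^4 + 10*x^3 + 24*x^2 - 32*x - 128

Expanding det(x·I − A) (e.g. by cofactor expansion or by noting that A is similar to its Jordan form J, which has the same characteristic polynomial as A) gives
  χ_A(x) = x^4 + 10*x^3 + 24*x^2 - 32*x - 128
which factors as (x - 2)*(x + 4)^3. The eigenvalues (with algebraic multiplicities) are λ = -4 with multiplicity 3, λ = 2 with multiplicity 1.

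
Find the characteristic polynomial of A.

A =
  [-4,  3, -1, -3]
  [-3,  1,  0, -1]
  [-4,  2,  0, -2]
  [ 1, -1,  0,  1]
x^4 + 2*x^3

Expanding det(x·I − A) (e.g. by cofactor expansion or by noting that A is similar to its Jordan form J, which has the same characteristic polynomial as A) gives
  χ_A(x) = x^4 + 2*x^3
which factors as x^3*(x + 2). The eigenvalues (with algebraic multiplicities) are λ = -2 with multiplicity 1, λ = 0 with multiplicity 3.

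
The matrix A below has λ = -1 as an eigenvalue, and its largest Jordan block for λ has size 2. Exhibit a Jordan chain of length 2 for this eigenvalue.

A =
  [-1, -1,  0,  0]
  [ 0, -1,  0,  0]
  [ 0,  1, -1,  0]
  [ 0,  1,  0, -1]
A Jordan chain for λ = -1 of length 2:
v_1 = (-1, 0, 1, 1)ᵀ
v_2 = (0, 1, 0, 0)ᵀ

Let N = A − (-1)·I. We want v_2 with N^2 v_2 = 0 but N^1 v_2 ≠ 0; then v_{j-1} := N · v_j for j = 2, …, 2.

Pick v_2 = (0, 1, 0, 0)ᵀ.
Then v_1 = N · v_2 = (-1, 0, 1, 1)ᵀ.

Sanity check: (A − (-1)·I) v_1 = (0, 0, 0, 0)ᵀ = 0. ✓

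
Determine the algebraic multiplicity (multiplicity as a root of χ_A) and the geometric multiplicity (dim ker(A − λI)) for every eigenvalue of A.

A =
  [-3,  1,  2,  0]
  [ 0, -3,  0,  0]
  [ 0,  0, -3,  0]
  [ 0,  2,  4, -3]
λ = -3: alg = 4, geom = 3

Step 1 — factor the characteristic polynomial to read off the algebraic multiplicities:
  χ_A(x) = (x + 3)^4

Step 2 — compute geometric multiplicities via the rank-nullity identity g(λ) = n − rank(A − λI):
  rank(A − (-3)·I) = 1, so dim ker(A − (-3)·I) = n − 1 = 3

Summary:
  λ = -3: algebraic multiplicity = 4, geometric multiplicity = 3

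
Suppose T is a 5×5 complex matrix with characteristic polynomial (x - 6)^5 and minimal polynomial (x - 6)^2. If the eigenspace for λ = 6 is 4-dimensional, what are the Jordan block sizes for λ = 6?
Block sizes for λ = 6: [2, 1, 1, 1]

Step 1 — from the characteristic polynomial, algebraic multiplicity of λ = 6 is 5. From dim ker(T − (6)·I) = 4, there are exactly 4 Jordan blocks for λ = 6.
Step 2 — from the minimal polynomial, the factor (x − 6)^2 tells us the largest block for λ = 6 has size 2.
Step 3 — with total size 5, 4 blocks, and largest block 2, the block sizes (in nonincreasing order) are [2, 1, 1, 1].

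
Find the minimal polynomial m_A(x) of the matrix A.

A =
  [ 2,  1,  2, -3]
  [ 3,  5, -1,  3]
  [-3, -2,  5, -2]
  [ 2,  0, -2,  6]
x^4 - 18*x^3 + 120*x^2 - 352*x + 384

The characteristic polynomial is χ_A(x) = (x - 6)*(x - 4)^3, so the eigenvalues are known. The minimal polynomial is
  m_A(x) = Π_λ (x − λ)^{k_λ}
where k_λ is the size of the *largest* Jordan block for λ (equivalently, the smallest k with (A − λI)^k v = 0 for every generalised eigenvector v of λ).

  λ = 4: largest Jordan block has size 3, contributing (x − 4)^3
  λ = 6: largest Jordan block has size 1, contributing (x − 6)

So m_A(x) = (x - 6)*(x - 4)^3 = x^4 - 18*x^3 + 120*x^2 - 352*x + 384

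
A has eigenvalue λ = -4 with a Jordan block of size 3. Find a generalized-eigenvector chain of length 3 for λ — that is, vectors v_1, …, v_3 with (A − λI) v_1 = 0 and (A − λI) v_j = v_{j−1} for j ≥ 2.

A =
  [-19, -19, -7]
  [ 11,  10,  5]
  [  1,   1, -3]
A Jordan chain for λ = -4 of length 3:
v_1 = (9, -6, -3)ᵀ
v_2 = (-15, 11, 1)ᵀ
v_3 = (1, 0, 0)ᵀ

Let N = A − (-4)·I. We want v_3 with N^3 v_3 = 0 but N^2 v_3 ≠ 0; then v_{j-1} := N · v_j for j = 3, …, 2.

Pick v_3 = (1, 0, 0)ᵀ.
Then v_2 = N · v_3 = (-15, 11, 1)ᵀ.
Then v_1 = N · v_2 = (9, -6, -3)ᵀ.

Sanity check: (A − (-4)·I) v_1 = (0, 0, 0)ᵀ = 0. ✓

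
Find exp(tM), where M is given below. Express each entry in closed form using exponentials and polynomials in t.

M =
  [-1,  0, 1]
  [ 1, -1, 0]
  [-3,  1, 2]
e^{tM} =
  [-t^2 - t + 1, t^2/2, t^2/2 + t]
  [-t^2 + t, t^2/2 - t + 1, t^2/2]
  [-t^2 - 3*t, t^2/2 + t, t^2/2 + 2*t + 1]

Strategy: write M = P · J · P⁻¹ where J is a Jordan canonical form, so e^{tM} = P · e^{tJ} · P⁻¹, and e^{tJ} can be computed block-by-block.

M has Jordan form
J =
  [0, 1, 0]
  [0, 0, 1]
  [0, 0, 0]
(up to reordering of blocks).

Per-block formulas:
  For a 3×3 Jordan block J_3(0): exp(t · J_3(0)) = e^(0t)·(I + t·N + (t^2/2)·N^2), where N is the 3×3 nilpotent shift.

After assembling e^{tJ} and conjugating by P, we get:

e^{tM} =
  [-t^2 - t + 1, t^2/2, t^2/2 + t]
  [-t^2 + t, t^2/2 - t + 1, t^2/2]
  [-t^2 - 3*t, t^2/2 + t, t^2/2 + 2*t + 1]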